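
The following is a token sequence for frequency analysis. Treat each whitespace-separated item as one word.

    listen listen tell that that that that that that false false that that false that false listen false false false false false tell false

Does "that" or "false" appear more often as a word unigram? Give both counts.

"that": 9 occurrences
"false": 10 occurrences

"false" (10 vs 9)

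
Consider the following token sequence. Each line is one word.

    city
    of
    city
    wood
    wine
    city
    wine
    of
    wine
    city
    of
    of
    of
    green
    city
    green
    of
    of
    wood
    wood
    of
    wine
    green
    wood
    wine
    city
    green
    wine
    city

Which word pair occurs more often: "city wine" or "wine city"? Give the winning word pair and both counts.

"wine city" (4 vs 1)

"city wine": 1 occurrence
"wine city": 4 occurrences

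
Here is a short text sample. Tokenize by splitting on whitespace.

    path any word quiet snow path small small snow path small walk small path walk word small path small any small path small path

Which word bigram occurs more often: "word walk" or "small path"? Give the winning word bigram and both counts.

"small path" (4 vs 0)

"word walk": 0 occurrences
"small path": 4 occurrences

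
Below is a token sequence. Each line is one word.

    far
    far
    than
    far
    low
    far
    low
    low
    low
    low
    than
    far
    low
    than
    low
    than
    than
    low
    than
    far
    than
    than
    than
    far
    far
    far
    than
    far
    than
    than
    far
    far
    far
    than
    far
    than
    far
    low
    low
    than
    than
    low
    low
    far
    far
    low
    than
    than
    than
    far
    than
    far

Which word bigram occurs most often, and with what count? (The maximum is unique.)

Bigram frequencies (highest first):
  than far: 10
  far than: 7
  than than: 7
  far far: 6
  low than: 6
  far low: 5
  … (3 more, each ≤ 5)

"than far", 10 times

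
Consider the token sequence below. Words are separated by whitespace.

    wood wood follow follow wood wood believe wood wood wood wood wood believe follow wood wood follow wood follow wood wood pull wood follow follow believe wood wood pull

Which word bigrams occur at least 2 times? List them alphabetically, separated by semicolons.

Bigram counts meeting the condition (at least 2 times):
  believe wood: 2
  follow follow: 2
  follow wood: 4
  wood believe: 2
  wood follow: 4
  wood pull: 2
  wood wood: 9

believe wood; follow follow; follow wood; wood believe; wood follow; wood pull; wood wood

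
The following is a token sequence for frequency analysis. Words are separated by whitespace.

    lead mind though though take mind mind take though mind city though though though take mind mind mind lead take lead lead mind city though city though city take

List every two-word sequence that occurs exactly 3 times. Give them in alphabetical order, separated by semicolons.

city though; mind mind; though though

Bigram counts meeting the condition (exactly 3 times):
  city though: 3
  mind mind: 3
  though though: 3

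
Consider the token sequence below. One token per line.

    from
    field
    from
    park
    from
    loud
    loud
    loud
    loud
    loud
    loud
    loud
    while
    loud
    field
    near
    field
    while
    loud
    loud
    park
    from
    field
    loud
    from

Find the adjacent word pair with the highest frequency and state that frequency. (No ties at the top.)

"loud loud", 7 times

Bigram frequencies (highest first):
  loud loud: 7
  from field: 2
  park from: 2
  while loud: 2
  field from: 1
  from park: 1
  … (9 more, each ≤ 1)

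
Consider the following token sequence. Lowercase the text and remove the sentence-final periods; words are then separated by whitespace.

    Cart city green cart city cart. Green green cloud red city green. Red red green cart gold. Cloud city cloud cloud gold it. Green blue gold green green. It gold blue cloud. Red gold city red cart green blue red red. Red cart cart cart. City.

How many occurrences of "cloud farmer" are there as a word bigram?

0

Scanning the 45 overlapping bigram windows for "cloud farmer":
  (none found)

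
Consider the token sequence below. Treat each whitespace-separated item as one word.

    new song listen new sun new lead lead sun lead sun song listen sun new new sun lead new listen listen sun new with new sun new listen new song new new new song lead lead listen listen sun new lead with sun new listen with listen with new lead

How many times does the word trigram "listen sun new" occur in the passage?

Scanning the 48 overlapping trigram windows for "listen sun new":
  position 13–15: listen sun new
  position 21–23: listen sun new
  position 38–40: listen sun new

3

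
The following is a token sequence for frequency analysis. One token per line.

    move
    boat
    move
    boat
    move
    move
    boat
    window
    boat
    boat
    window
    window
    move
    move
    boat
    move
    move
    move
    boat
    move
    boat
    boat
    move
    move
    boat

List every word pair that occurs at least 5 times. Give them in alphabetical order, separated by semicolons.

Bigram counts meeting the condition (at least 5 times):
  boat move: 5
  move boat: 7
  move move: 5

boat move; move boat; move move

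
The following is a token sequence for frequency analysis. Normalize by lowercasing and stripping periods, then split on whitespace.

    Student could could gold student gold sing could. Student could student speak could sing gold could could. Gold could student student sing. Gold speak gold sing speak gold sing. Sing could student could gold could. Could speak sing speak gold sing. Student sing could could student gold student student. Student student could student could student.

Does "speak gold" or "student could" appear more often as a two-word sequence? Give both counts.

"speak gold": 3 occurrences
"student could": 5 occurrences

"student could" (5 vs 3)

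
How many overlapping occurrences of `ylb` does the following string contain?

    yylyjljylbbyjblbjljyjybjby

1

Sliding a length-3 window over the 26 characters (24 positions):
  position 8–10: ylb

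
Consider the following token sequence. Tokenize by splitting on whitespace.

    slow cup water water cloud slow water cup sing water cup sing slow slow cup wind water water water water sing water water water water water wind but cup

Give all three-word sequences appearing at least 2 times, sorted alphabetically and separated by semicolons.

Trigram counts meeting the condition (at least 2 times):
  water cup sing: 2
  water water water: 5

water cup sing; water water water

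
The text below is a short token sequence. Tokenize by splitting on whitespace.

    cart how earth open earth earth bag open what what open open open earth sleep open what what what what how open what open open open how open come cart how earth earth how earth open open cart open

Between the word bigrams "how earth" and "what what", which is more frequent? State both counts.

"how earth": 3 occurrences
"what what": 4 occurrences

"what what" (4 vs 3)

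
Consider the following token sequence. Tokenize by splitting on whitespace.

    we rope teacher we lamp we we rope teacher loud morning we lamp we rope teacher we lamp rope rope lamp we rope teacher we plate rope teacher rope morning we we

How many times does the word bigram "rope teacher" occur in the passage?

5

Scanning the 31 overlapping bigram windows for "rope teacher":
  position 2–3: rope teacher
  position 8–9: rope teacher
  position 15–16: rope teacher
  position 23–24: rope teacher
  position 27–28: rope teacher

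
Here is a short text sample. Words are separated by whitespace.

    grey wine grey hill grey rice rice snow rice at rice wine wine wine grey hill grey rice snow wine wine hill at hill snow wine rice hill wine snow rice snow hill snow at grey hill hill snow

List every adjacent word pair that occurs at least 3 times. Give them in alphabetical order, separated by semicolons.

Bigram counts meeting the condition (at least 3 times):
  grey hill: 3
  hill snow: 3
  rice snow: 3
  wine wine: 3

grey hill; hill snow; rice snow; wine wine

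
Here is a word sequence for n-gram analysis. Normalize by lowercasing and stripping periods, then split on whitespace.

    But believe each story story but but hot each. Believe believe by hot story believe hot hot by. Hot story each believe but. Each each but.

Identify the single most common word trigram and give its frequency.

Trigram frequencies (highest first):
  by hot story: 2
  but believe each: 1
  believe each story: 1
  each story story: 1
  story story but: 1
  story but but: 1
  … (17 more, each ≤ 1)

"by hot story", 2 times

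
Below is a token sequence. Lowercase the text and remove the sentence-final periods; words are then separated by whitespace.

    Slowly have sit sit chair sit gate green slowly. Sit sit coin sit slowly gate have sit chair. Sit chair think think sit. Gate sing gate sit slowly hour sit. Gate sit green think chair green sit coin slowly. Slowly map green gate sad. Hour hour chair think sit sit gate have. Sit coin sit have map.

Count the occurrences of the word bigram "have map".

Scanning the 56 overlapping bigram windows for "have map":
  position 56–57: have map

1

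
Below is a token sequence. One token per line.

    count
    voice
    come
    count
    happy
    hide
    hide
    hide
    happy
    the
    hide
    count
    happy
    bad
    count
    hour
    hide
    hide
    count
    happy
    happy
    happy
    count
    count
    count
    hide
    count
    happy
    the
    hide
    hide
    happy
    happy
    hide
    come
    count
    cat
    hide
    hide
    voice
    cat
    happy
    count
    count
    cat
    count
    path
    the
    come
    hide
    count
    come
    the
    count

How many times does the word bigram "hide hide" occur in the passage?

Scanning the 53 overlapping bigram windows for "hide hide":
  position 6–7: hide hide
  position 7–8: hide hide
  position 17–18: hide hide
  position 30–31: hide hide
  position 38–39: hide hide

5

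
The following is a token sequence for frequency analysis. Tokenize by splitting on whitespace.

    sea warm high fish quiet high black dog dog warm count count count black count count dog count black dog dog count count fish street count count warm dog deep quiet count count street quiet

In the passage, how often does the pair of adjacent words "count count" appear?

6

Scanning the 34 overlapping bigram windows for "count count":
  position 11–12: count count
  position 12–13: count count
  position 15–16: count count
  position 22–23: count count
  position 26–27: count count
  position 32–33: count count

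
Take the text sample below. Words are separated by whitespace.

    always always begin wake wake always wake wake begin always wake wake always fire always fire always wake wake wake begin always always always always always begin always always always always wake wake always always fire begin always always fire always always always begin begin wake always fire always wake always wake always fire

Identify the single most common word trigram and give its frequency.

Trigram frequencies (highest first):
  always always always: 6
  always wake wake: 4
  always fire always: 4
  always always begin: 3
  wake wake always: 3
  wake always fire: 3
  … (21 more, each ≤ 3)

"always always always", 6 times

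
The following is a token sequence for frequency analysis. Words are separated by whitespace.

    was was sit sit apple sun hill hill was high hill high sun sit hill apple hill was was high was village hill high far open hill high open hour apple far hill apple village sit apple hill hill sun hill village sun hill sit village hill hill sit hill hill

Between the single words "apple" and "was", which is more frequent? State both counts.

"was" (6 vs 5)

"apple": 5 occurrences
"was": 6 occurrences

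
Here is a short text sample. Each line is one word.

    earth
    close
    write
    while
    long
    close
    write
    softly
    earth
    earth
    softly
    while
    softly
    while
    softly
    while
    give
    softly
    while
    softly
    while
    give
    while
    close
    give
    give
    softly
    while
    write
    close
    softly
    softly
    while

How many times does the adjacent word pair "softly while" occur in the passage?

Scanning the 32 overlapping bigram windows for "softly while":
  position 11–12: softly while
  position 13–14: softly while
  position 15–16: softly while
  position 18–19: softly while
  position 20–21: softly while
  position 27–28: softly while
  position 32–33: softly while

7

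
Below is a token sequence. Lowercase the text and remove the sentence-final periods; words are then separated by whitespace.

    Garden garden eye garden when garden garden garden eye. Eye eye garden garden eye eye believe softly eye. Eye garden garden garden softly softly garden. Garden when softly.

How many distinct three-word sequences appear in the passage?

20

28 tokens → 26 trigram windows in total.
Repeated trigrams (each contributes count−1 duplicates):
  garden garden eye: 3
  eye eye garden: 2
  eye garden garden: 2
  garden eye eye: 2
  garden garden garden: 2
6 duplicate windows → 26 − 6 = 20 distinct.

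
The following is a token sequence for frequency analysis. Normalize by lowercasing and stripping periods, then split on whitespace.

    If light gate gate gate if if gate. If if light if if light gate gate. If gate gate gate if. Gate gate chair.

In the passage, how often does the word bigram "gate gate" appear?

6

Scanning the 23 overlapping bigram windows for "gate gate":
  position 3–4: gate gate
  position 4–5: gate gate
  position 15–16: gate gate
  position 18–19: gate gate
  position 19–20: gate gate
  position 22–23: gate gate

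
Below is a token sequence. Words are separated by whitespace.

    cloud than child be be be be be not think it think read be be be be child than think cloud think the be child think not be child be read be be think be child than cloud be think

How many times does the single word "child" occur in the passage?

Scanning the 40 tokens for "child":
  position 3: child
  position 18: child
  position 25: child
  position 29: child
  position 36: child

5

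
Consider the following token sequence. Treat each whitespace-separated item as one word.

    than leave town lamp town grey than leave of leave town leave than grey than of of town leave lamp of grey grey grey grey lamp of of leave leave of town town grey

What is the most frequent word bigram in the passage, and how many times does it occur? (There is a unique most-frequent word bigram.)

"grey grey", 3 times

Bigram frequencies (highest first):
  grey grey: 3
  than leave: 2
  leave town: 2
  town grey: 2
  grey than: 2
  leave of: 2
  … (15 more, each ≤ 2)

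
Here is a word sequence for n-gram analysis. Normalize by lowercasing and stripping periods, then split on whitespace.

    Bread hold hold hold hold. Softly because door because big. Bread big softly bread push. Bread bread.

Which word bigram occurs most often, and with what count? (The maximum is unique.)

Bigram frequencies (highest first):
  hold hold: 3
  bread hold: 1
  hold softly: 1
  softly because: 1
  because door: 1
  door because: 1
  … (8 more, each ≤ 1)

"hold hold", 3 times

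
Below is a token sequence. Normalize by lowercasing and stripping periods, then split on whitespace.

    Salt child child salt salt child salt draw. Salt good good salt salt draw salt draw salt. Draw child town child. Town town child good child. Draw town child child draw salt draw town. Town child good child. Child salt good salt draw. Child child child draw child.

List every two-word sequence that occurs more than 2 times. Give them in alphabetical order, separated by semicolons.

Bigram counts meeting the condition (more than 2 times):
  child child: 5
  child draw: 3
  child salt: 3
  draw child: 3
  draw salt: 4
  salt draw: 6
  town child: 4

child child; child draw; child salt; draw child; draw salt; salt draw; town child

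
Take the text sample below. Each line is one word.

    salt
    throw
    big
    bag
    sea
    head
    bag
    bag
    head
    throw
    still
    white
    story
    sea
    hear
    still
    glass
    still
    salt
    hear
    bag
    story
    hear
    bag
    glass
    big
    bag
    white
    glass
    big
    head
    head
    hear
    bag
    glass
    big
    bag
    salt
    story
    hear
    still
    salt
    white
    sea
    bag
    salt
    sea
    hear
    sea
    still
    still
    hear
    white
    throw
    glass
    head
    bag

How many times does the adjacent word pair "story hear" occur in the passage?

Scanning the 56 overlapping bigram windows for "story hear":
  position 22–23: story hear
  position 39–40: story hear

2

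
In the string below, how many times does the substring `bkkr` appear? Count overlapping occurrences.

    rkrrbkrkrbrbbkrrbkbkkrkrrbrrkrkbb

1

Sliding a length-4 window over the 33 characters (30 positions):
  position 19–22: bkkr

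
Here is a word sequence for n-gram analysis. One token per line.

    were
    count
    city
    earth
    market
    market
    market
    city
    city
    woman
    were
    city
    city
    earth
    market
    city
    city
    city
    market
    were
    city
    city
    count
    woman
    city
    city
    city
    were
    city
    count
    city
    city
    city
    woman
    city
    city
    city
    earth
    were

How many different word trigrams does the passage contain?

28

39 tokens → 37 trigram windows in total.
Repeated trigrams (each contributes count−1 duplicates):
  city city city: 4
  city city earth: 2
  city city woman: 2
  city earth market: 2
  market city city: 2
  were city city: 2
  woman city city: 2
9 duplicate windows → 37 − 9 = 28 distinct.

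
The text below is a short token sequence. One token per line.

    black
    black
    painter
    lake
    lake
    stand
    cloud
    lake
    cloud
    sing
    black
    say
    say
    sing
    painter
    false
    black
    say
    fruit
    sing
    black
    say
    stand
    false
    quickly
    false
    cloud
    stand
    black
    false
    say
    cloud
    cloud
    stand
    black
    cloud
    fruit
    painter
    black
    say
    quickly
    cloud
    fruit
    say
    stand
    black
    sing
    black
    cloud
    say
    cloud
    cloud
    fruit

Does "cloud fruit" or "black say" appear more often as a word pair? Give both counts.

"black say" (4 vs 3)

"cloud fruit": 3 occurrences
"black say": 4 occurrences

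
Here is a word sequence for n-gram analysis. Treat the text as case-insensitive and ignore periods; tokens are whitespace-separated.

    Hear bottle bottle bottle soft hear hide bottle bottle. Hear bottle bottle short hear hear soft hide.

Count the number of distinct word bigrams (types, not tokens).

17 tokens → 16 bigram windows in total.
Repeated bigrams (each contributes count−1 duplicates):
  bottle bottle: 4
  hear bottle: 2
4 duplicate windows → 16 − 4 = 12 distinct.

12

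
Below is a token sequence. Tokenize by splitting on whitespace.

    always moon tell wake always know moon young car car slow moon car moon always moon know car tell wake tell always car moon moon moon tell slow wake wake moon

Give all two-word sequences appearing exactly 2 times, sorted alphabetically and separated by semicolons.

always moon; car moon; moon moon; moon tell; tell wake

Bigram counts meeting the condition (exactly 2 times):
  always moon: 2
  car moon: 2
  moon moon: 2
  moon tell: 2
  tell wake: 2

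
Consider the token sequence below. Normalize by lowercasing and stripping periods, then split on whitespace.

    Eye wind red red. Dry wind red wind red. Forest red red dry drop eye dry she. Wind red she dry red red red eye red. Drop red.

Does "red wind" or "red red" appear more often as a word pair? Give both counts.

"red wind": 1 occurrence
"red red": 4 occurrences

"red red" (4 vs 1)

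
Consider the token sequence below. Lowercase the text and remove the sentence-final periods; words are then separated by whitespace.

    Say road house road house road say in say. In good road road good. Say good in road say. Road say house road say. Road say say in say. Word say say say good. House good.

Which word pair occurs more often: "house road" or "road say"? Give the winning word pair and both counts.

"house road": 3 occurrences
"road say": 5 occurrences

"road say" (5 vs 3)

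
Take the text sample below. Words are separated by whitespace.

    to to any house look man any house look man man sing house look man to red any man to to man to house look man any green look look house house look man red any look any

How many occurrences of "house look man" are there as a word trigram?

Scanning the 36 overlapping trigram windows for "house look man":
  position 4–6: house look man
  position 8–10: house look man
  position 13–15: house look man
  position 24–26: house look man
  position 32–34: house look man

5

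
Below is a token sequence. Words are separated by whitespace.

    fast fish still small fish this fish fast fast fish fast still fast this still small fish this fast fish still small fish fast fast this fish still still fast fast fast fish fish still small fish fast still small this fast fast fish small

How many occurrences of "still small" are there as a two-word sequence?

5

Scanning the 44 overlapping bigram windows for "still small":
  position 3–4: still small
  position 15–16: still small
  position 21–22: still small
  position 35–36: still small
  position 39–40: still small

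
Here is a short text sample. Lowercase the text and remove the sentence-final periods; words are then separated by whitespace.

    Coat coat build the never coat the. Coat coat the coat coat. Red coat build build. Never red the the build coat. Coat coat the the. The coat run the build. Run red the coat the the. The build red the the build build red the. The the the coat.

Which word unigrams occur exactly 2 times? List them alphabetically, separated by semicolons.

never; run

Unigram counts meeting the condition (exactly 2 times):
  never: 2
  run: 2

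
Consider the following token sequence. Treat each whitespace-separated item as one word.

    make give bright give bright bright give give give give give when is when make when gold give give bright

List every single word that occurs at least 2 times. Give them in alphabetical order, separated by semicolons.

Unigram counts meeting the condition (at least 2 times):
  bright: 4
  give: 9
  make: 2
  when: 3

bright; give; make; when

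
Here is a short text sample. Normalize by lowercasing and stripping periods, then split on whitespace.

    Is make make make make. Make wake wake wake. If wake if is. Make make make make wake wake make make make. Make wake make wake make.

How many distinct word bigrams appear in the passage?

8

27 tokens → 26 bigram windows in total.
Repeated bigrams (each contributes count−1 duplicates):
  make make: 10
  make wake: 4
  wake make: 3
  wake wake: 3
  is make: 2
  wake if: 2
18 duplicate windows → 26 − 18 = 8 distinct.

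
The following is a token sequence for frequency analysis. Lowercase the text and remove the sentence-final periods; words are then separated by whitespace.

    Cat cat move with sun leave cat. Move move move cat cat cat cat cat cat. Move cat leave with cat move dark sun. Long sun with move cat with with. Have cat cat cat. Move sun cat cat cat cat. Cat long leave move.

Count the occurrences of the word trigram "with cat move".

1

Scanning the 43 overlapping trigram windows for "with cat move":
  position 20–22: with cat move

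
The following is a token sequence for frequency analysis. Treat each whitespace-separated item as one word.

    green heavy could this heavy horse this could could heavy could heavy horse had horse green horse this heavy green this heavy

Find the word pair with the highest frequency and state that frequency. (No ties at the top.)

"this heavy", 3 times

Bigram frequencies (highest first):
  this heavy: 3
  heavy could: 2
  heavy horse: 2
  horse this: 2
  could heavy: 2
  green heavy: 1
  … (9 more, each ≤ 1)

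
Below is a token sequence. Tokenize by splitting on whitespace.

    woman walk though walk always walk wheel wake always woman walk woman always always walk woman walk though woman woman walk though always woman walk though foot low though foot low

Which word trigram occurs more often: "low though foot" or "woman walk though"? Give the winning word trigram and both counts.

"low though foot": 1 occurrence
"woman walk though": 4 occurrences

"woman walk though" (4 vs 1)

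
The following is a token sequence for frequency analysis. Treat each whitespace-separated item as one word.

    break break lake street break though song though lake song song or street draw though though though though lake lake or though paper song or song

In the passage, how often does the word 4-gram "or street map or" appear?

Scanning the 23 overlapping 4-gram windows for "or street map or":
  (none found)

0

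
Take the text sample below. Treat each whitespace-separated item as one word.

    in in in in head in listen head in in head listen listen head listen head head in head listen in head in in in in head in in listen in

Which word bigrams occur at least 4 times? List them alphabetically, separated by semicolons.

Bigram counts meeting the condition (at least 4 times):
  head in: 5
  in head: 5
  in in: 8

head in; in head; in in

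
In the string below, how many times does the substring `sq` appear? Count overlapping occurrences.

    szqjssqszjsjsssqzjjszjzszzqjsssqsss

3

Sliding a length-2 window over the 35 characters (34 positions):
  position 6–7: sq
  position 15–16: sq
  position 31–32: sq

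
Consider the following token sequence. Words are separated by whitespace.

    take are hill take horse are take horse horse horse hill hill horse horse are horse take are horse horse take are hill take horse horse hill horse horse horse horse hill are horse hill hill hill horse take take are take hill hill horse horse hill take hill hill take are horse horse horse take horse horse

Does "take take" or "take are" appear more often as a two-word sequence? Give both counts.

"take are" (5 vs 1)

"take take": 1 occurrence
"take are": 5 occurrences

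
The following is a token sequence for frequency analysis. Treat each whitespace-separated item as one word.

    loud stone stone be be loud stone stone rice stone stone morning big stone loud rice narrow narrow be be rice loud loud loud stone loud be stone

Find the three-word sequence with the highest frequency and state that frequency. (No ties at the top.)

Trigram frequencies (highest first):
  loud stone stone: 2
  stone stone be: 1
  stone be be: 1
  be be loud: 1
  be loud stone: 1
  stone stone rice: 1
  … (19 more, each ≤ 1)

"loud stone stone", 2 times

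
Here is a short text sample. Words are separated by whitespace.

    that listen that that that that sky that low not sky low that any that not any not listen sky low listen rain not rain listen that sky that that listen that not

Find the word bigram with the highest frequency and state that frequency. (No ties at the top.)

Bigram frequencies (highest first):
  that that: 4
  listen that: 3
  that listen: 2
  that sky: 2
  sky that: 2
  sky low: 2
  … (16 more, each ≤ 2)

"that that", 4 times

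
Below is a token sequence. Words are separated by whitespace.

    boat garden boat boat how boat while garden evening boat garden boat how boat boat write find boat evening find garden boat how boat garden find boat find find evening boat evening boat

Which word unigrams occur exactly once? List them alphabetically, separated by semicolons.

Unigram counts meeting the condition (exactly once):
  while: 1
  write: 1

while; write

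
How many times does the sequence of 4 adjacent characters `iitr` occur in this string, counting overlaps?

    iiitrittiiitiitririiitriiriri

3

Sliding a length-4 window over the 29 characters (26 positions):
  position 2–5: iitr
  position 13–16: iitr
  position 20–23: iitr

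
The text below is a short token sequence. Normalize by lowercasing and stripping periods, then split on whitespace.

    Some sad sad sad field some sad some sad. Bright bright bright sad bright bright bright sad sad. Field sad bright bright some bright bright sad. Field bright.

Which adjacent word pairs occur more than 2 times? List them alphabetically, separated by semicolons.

Bigram counts meeting the condition (more than 2 times):
  bright bright: 6
  bright sad: 3
  sad bright: 3
  sad field: 3
  sad sad: 3
  some sad: 3

bright bright; bright sad; sad bright; sad field; sad sad; some sad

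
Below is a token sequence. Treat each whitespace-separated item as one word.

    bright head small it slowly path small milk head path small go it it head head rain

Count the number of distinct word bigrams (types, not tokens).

15

17 tokens → 16 bigram windows in total.
Repeated bigrams (each contributes count−1 duplicates):
  path small: 2
1 duplicate windows → 16 − 1 = 15 distinct.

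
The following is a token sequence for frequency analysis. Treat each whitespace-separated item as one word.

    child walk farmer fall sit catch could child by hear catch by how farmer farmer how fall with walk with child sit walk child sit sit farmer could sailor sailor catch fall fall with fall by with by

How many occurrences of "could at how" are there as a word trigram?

Scanning the 36 overlapping trigram windows for "could at how":
  (none found)

0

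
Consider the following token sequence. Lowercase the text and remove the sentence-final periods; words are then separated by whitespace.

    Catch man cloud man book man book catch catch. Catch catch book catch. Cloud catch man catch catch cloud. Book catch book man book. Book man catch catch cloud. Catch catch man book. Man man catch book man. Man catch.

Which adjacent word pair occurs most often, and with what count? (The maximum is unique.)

"catch catch", 6 times

Bigram frequencies (highest first):
  catch catch: 6
  book man: 5
  man book: 4
  man catch: 4
  catch man: 3
  book catch: 3
  … (8 more, each ≤ 3)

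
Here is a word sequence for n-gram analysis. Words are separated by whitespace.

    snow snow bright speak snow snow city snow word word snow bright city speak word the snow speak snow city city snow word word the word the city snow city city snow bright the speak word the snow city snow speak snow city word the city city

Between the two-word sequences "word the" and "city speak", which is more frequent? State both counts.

"word the": 5 occurrences
"city speak": 1 occurrence

"word the" (5 vs 1)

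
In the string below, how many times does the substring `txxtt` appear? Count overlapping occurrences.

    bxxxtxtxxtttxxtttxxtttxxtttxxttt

Sliding a length-5 window over the 32 characters (28 positions):
  position 7–11: txxtt
  position 12–16: txxtt
  position 17–21: txxtt
  position 22–26: txxtt
  position 27–31: txxtt

5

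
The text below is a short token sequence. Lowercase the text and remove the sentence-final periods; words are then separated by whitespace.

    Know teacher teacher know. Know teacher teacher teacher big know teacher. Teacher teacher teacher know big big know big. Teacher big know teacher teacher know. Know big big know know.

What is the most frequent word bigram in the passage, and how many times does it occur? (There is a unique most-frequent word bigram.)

"teacher teacher", 7 times

Bigram frequencies (highest first):
  teacher teacher: 7
  know teacher: 4
  big know: 4
  teacher know: 3
  know know: 3
  know big: 3
  … (3 more, each ≤ 2)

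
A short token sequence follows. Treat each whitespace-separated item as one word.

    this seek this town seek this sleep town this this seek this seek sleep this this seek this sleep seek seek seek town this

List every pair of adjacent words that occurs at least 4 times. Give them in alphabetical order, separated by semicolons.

seek this; this seek

Bigram counts meeting the condition (at least 4 times):
  seek this: 4
  this seek: 4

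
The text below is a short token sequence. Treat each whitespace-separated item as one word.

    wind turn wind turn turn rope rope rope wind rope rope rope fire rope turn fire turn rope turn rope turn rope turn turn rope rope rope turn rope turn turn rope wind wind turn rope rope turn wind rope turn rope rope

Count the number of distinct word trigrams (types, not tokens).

43 tokens → 41 trigram windows in total.
Repeated trigrams (each contributes count−1 duplicates):
  rope turn rope: 4
  turn rope rope: 4
  turn rope turn: 4
  rope rope rope: 3
  turn turn rope: 3
  rope rope turn: 2
  rope turn turn: 2
15 duplicate windows → 41 − 15 = 26 distinct.

26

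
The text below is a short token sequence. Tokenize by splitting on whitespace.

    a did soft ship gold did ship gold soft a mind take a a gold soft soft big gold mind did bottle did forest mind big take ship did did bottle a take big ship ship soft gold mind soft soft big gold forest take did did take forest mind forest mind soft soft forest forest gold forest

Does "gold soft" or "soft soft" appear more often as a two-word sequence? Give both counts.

"gold soft": 2 occurrences
"soft soft": 3 occurrences

"soft soft" (3 vs 2)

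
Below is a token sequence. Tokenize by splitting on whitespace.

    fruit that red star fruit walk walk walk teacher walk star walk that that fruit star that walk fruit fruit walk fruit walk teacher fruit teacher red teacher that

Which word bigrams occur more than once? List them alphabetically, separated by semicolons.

Bigram counts meeting the condition (more than once):
  fruit walk: 3
  walk fruit: 2
  walk teacher: 2
  walk walk: 2

fruit walk; walk fruit; walk teacher; walk walk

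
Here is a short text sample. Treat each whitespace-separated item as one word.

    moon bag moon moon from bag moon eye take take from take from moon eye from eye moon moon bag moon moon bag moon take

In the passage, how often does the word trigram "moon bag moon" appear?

3

Scanning the 23 overlapping trigram windows for "moon bag moon":
  position 1–3: moon bag moon
  position 19–21: moon bag moon
  position 22–24: moon bag moon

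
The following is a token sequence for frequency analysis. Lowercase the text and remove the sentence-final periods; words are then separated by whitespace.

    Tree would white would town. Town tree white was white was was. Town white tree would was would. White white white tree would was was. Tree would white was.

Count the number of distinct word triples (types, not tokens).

29 tokens → 27 trigram windows in total.
Repeated trigrams (each contributes count−1 duplicates):
  tree would was: 2
  tree would white: 2
  white tree would: 2
3 duplicate windows → 27 − 3 = 24 distinct.

24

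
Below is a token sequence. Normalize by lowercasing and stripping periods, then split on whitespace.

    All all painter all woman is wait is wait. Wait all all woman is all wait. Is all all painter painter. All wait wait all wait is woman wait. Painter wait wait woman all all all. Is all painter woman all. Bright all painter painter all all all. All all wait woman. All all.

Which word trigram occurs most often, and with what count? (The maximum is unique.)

"all all all", 4 times

Trigram frequencies (highest first):
  all all all: 4
  all all painter: 2
  all woman is: 2
  wait wait all: 2
  all wait is: 2
  all painter painter: 2
  … (35 more, each ≤ 2)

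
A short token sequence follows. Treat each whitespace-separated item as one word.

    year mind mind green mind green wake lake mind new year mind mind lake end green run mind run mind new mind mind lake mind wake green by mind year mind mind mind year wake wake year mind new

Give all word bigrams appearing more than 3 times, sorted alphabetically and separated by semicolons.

mind mind; year mind

Bigram counts meeting the condition (more than 3 times):
  mind mind: 5
  year mind: 4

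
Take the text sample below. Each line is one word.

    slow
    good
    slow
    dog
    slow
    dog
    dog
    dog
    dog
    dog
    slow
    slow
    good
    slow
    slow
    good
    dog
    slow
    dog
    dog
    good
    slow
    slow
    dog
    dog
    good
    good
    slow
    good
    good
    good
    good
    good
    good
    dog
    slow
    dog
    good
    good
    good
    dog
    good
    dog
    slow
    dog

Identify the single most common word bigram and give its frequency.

Bigram frequencies (highest first):
  good good: 8
  slow dog: 6
  dog dog: 6
  dog slow: 5
  slow good: 4
  good slow: 4
  … (3 more, each ≤ 4)

"good good", 8 times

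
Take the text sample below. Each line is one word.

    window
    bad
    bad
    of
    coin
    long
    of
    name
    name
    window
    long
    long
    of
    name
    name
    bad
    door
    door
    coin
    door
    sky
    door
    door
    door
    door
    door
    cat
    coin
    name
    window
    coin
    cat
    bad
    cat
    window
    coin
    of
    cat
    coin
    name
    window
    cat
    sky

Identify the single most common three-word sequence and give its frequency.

Trigram frequencies (highest first):
  door door door: 3
  long of name: 2
  of name name: 2
  cat coin name: 2
  coin name window: 2
  window bad bad: 1
  … (29 more, each ≤ 1)

"door door door", 3 times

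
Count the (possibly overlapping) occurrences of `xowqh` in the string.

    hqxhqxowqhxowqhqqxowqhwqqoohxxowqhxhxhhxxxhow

4

Sliding a length-5 window over the 45 characters (41 positions):
  position 6–10: xowqh
  position 11–15: xowqh
  position 18–22: xowqh
  position 30–34: xowqh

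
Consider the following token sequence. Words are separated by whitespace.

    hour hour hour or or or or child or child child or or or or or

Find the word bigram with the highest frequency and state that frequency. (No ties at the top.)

"or or", 7 times

Bigram frequencies (highest first):
  or or: 7
  hour hour: 2
  or child: 2
  child or: 2
  hour or: 1
  child child: 1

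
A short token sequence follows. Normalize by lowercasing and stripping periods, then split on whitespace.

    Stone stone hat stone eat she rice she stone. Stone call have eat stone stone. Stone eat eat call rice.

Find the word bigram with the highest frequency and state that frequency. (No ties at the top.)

"stone stone", 4 times

Bigram frequencies (highest first):
  stone stone: 4
  stone eat: 2
  stone hat: 1
  hat stone: 1
  eat she: 1
  she rice: 1
  … (9 more, each ≤ 1)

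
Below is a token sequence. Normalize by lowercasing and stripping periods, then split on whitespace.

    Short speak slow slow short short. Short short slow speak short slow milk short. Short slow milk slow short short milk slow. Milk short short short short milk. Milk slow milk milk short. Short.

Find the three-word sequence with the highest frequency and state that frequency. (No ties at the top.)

Trigram frequencies (highest first):
  short short short: 4
  milk short short: 3
  slow short short: 2
  short short slow: 2
  short slow milk: 2
  slow milk short: 2
  … (15 more, each ≤ 2)

"short short short", 4 times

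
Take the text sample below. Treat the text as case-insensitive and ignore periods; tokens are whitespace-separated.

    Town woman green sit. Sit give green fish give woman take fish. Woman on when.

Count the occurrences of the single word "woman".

3

Scanning the 15 tokens for "woman":
  position 2: woman
  position 10: woman
  position 13: woman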